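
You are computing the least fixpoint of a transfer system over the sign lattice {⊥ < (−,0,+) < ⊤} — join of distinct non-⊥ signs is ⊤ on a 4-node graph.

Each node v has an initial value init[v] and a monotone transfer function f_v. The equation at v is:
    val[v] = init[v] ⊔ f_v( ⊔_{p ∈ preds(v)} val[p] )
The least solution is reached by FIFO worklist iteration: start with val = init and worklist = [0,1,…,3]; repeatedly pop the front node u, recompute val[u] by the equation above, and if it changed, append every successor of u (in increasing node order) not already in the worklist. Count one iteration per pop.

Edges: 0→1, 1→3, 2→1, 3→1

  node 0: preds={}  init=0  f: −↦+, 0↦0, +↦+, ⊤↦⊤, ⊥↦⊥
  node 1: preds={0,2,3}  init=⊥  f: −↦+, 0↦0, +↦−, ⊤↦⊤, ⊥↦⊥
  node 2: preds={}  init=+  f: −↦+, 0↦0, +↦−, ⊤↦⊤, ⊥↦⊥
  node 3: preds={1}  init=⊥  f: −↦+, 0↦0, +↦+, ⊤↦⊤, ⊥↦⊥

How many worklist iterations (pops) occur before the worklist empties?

5

Trace (5 dequeues):
  [1] u=0 | in ⊥ | out 0 | ==
  [2] u=1 | in ⊤ | out ⊤ | prev ⊥ | push {}
  [3] u=2 | in ⊥ | out + | ==
  [4] u=3 | in ⊤ | out ⊤ | prev ⊥ | push {1}
  [5] u=1 | in ⊤ | out ⊤ | ==

Converged values:
  [0] 0
  [1] ⊤
  [2] +
  [3] ⊤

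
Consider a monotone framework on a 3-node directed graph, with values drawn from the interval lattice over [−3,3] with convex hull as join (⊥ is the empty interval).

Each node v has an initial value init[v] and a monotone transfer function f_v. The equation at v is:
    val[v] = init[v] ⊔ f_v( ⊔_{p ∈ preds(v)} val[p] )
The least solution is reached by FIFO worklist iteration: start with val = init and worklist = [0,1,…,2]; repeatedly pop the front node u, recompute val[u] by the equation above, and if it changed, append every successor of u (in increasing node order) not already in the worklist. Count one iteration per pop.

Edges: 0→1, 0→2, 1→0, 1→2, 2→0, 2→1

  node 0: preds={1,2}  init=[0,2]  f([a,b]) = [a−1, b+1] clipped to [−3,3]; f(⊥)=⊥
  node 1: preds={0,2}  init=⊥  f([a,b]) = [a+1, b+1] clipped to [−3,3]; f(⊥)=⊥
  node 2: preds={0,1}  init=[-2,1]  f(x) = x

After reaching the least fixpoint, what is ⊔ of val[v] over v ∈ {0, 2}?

[-3,3]

Worklist (6 pops):
  #1 pop 0: in=[-2,1] → [-3,2] (was [0,2]); enqueue []
  #2 pop 1: in=[-3,2] → [-2,3] (was ⊥); enqueue [0]
  #3 pop 2: in=[-3,3] → [-3,3] (was [-2,1]); enqueue [1]
  #4 pop 0: in=[-3,3] → [-3,3] (was [-3,2]); enqueue [2]
  #5 pop 1: in=[-3,3] → [-2,3] (no change)
  #6 pop 2: in=[-3,3] → [-3,3] (no change)

Fixpoint:
  val[0] = [-3,3]
  val[1] = [-2,3]
  val[2] = [-3,3]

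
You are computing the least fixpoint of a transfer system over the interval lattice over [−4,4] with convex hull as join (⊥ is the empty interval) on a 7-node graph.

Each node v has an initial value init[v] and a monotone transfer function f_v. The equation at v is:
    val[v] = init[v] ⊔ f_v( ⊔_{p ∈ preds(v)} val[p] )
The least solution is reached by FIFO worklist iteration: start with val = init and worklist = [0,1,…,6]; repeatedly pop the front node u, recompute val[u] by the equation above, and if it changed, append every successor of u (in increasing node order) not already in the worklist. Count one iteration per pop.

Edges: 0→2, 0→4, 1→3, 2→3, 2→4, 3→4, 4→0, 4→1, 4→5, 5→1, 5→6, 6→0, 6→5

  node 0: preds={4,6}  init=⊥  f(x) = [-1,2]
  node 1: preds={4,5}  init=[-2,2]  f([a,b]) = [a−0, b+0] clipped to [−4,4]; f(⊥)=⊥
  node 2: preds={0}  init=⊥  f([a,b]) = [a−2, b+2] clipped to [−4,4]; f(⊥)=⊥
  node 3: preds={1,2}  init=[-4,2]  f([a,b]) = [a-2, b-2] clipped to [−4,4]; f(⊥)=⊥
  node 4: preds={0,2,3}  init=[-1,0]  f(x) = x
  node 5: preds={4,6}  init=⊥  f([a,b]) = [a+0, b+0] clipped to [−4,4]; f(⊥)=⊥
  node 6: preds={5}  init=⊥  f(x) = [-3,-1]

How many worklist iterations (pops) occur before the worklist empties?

Worklist (11 pops):
  #1 pop 0: in=[-1,0] → [-1,2] (was ⊥); enqueue []
  #2 pop 1: in=[-1,0] → [-2,2] (no change)
  #3 pop 2: in=[-1,2] → [-3,4] (was ⊥); enqueue []
  #4 pop 3: in=[-3,4] → [-4,2] (no change)
  #5 pop 4: in=[-4,4] → [-4,4] (was [-1,0]); enqueue [0,1]
  #6 pop 5: in=[-4,4] → [-4,4] (was ⊥); enqueue []
  #7 pop 6: in=[-4,4] → [-3,-1] (was ⊥); enqueue [5]
  #8 pop 0: in=[-4,4] → [-1,2] (no change)
  #9 pop 1: in=[-4,4] → [-4,4] (was [-2,2]); enqueue [3]
  #10 pop 5: in=[-4,4] → [-4,4] (no change)
  #11 pop 3: in=[-4,4] → [-4,2] (no change)

Fixpoint:
  val[0] = [-1,2]
  val[1] = [-4,4]
  val[2] = [-3,4]
  val[3] = [-4,2]
  val[4] = [-4,4]
  val[5] = [-4,4]
  val[6] = [-3,-1]

11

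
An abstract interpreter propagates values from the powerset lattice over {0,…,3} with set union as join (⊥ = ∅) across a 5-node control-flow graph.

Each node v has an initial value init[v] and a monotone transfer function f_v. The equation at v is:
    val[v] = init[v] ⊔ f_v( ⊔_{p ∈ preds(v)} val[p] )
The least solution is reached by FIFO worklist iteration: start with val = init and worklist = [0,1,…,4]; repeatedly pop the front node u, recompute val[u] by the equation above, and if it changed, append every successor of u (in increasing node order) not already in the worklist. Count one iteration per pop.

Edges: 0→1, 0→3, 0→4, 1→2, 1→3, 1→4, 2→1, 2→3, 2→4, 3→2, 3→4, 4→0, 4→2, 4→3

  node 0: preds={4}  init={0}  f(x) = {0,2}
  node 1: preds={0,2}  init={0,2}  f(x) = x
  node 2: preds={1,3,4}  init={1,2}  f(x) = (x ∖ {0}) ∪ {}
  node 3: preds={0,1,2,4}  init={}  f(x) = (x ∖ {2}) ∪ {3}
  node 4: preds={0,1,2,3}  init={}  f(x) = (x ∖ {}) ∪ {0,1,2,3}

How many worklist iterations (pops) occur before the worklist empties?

12

Iteration log — 12 steps:
  step 1. node 0  ⊔preds={}  new={0,2}  old={0}  +wl: 
  step 2. node 1  ⊔preds={0,1,2}  new={0,1,2}  old={0,2}  +wl: 
  step 3. node 2  ⊔preds={0,1,2}  new={1,2}  stable
  step 4. node 3  ⊔preds={0,1,2}  new={0,1,3}  old={}  +wl: 2
  step 5. node 4  ⊔preds={0,1,2,3}  new={0,1,2,3}  old={}  +wl: 0,3
  step 6. node 2  ⊔preds={0,1,2,3}  new={1,2,3}  old={1,2}  +wl: 1,4
  step 7. node 0  ⊔preds={0,1,2,3}  new={0,2}  stable
  step 8. node 3  ⊔preds={0,1,2,3}  new={0,1,3}  stable
  step 9. node 1  ⊔preds={0,1,2,3}  new={0,1,2,3}  old={0,1,2}  +wl: 2,3
  step 10. node 4  ⊔preds={0,1,2,3}  new={0,1,2,3}  stable
  step 11. node 2  ⊔preds={0,1,2,3}  new={1,2,3}  stable
  step 12. node 3  ⊔preds={0,1,2,3}  new={0,1,3}  stable

Least fixpoint reached:
  node 0: {0,2}
  node 1: {0,1,2,3}
  node 2: {1,2,3}
  node 3: {0,1,3}
  node 4: {0,1,2,3}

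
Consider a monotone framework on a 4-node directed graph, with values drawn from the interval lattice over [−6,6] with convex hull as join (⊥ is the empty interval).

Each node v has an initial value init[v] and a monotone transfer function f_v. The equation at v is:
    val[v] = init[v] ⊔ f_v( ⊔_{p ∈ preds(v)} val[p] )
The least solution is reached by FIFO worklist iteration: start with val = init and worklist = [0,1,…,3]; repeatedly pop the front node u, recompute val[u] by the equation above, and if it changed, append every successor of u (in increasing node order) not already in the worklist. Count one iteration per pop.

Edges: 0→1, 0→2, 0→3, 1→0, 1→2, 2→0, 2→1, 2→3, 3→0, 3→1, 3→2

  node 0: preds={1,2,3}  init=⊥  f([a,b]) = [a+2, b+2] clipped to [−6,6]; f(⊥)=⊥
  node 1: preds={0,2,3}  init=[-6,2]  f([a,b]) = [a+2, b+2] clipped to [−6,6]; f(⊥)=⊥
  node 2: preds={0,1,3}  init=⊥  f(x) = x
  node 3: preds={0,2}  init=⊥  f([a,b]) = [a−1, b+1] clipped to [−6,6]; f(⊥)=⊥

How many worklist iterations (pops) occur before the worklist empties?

Worklist (8 pops):
  #1 pop 0: in=[-6,2] → [-4,4] (was ⊥); enqueue []
  #2 pop 1: in=[-4,4] → [-6,6] (was [-6,2]); enqueue [0]
  #3 pop 2: in=[-6,6] → [-6,6] (was ⊥); enqueue [1]
  #4 pop 3: in=[-6,6] → [-6,6] (was ⊥); enqueue [2]
  #5 pop 0: in=[-6,6] → [-4,6] (was [-4,4]); enqueue [3]
  #6 pop 1: in=[-6,6] → [-6,6] (no change)
  #7 pop 2: in=[-6,6] → [-6,6] (no change)
  #8 pop 3: in=[-6,6] → [-6,6] (no change)

Fixpoint:
  val[0] = [-4,6]
  val[1] = [-6,6]
  val[2] = [-6,6]
  val[3] = [-6,6]

8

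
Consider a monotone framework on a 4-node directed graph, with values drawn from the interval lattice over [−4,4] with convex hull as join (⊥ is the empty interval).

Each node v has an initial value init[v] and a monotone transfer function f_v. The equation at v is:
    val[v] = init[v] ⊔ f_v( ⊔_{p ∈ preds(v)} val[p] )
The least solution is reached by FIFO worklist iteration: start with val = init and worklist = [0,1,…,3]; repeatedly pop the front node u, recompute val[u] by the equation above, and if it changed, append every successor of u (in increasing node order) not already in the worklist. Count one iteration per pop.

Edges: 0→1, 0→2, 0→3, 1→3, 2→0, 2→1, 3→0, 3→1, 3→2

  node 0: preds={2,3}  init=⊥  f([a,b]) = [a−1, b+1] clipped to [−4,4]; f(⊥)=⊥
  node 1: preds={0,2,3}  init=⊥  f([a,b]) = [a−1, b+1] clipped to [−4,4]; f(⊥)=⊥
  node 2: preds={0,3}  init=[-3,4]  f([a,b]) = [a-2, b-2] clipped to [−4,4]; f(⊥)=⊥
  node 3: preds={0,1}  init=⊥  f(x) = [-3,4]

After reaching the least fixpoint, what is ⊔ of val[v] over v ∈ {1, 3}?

[-4,4]

Worklist (7 pops):
  #1 pop 0: in=[-3,4] → [-4,4] (was ⊥); enqueue []
  #2 pop 1: in=[-4,4] → [-4,4] (was ⊥); enqueue []
  #3 pop 2: in=[-4,4] → [-4,4] (was [-3,4]); enqueue [0,1]
  #4 pop 3: in=[-4,4] → [-3,4] (was ⊥); enqueue [2]
  #5 pop 0: in=[-4,4] → [-4,4] (no change)
  #6 pop 1: in=[-4,4] → [-4,4] (no change)
  #7 pop 2: in=[-4,4] → [-4,4] (no change)

Fixpoint:
  val[0] = [-4,4]
  val[1] = [-4,4]
  val[2] = [-4,4]
  val[3] = [-3,4]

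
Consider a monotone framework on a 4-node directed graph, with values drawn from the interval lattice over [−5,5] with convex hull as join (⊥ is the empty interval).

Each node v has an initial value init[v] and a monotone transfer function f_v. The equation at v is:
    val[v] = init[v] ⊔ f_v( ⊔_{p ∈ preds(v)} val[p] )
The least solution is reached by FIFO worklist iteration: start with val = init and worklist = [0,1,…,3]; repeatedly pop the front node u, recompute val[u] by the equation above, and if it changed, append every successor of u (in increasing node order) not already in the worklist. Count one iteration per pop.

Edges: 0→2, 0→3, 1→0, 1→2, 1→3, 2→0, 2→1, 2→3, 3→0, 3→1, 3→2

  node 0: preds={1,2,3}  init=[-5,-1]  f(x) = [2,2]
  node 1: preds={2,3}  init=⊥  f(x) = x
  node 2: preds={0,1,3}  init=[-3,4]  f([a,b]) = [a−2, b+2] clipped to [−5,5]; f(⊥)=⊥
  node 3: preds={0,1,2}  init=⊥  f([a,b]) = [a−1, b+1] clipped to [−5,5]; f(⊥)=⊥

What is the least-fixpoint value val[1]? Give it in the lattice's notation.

Iteration log — 9 steps:
  step 1. node 0  ⊔preds=[-3,4]  new=[-5,2]  old=[-5,-1]  +wl: 
  step 2. node 1  ⊔preds=[-3,4]  new=[-3,4]  old=⊥  +wl: 0
  step 3. node 2  ⊔preds=[-5,4]  new=[-5,5]  old=[-3,4]  +wl: 1
  step 4. node 3  ⊔preds=[-5,5]  new=[-5,5]  old=⊥  +wl: 2
  step 5. node 0  ⊔preds=[-5,5]  new=[-5,2]  stable
  step 6. node 1  ⊔preds=[-5,5]  new=[-5,5]  old=[-3,4]  +wl: 0,3
  step 7. node 2  ⊔preds=[-5,5]  new=[-5,5]  stable
  step 8. node 0  ⊔preds=[-5,5]  new=[-5,2]  stable
  step 9. node 3  ⊔preds=[-5,5]  new=[-5,5]  stable

Least fixpoint reached:
  node 0: [-5,2]
  node 1: [-5,5]
  node 2: [-5,5]
  node 3: [-5,5]

[-5,5]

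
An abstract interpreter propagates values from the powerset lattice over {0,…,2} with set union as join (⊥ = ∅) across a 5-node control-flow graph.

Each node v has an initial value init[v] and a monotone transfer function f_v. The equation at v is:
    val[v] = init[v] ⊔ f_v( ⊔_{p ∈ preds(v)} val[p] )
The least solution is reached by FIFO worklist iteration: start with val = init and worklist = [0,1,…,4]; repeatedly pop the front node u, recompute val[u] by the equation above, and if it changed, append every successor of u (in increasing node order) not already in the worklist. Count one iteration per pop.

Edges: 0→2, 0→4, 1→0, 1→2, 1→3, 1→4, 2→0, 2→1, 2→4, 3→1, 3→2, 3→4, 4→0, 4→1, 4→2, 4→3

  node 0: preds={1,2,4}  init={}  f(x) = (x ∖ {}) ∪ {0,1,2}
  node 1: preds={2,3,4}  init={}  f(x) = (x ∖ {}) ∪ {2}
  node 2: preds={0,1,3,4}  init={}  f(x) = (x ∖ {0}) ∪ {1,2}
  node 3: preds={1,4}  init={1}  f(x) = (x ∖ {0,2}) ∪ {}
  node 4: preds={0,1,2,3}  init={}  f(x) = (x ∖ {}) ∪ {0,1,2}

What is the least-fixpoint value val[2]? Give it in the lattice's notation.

{1,2}

Iteration log — 11 steps:
  step 1. node 0  ⊔preds={}  new={0,1,2}  old={}  +wl: 
  step 2. node 1  ⊔preds={1}  new={1,2}  old={}  +wl: 0
  step 3. node 2  ⊔preds={0,1,2}  new={1,2}  old={}  +wl: 1
  step 4. node 3  ⊔preds={1,2}  new={1}  stable
  step 5. node 4  ⊔preds={0,1,2}  new={0,1,2}  old={}  +wl: 2,3
  step 6. node 0  ⊔preds={0,1,2}  new={0,1,2}  stable
  step 7. node 1  ⊔preds={0,1,2}  new={0,1,2}  old={1,2}  +wl: 0,4
  step 8. node 2  ⊔preds={0,1,2}  new={1,2}  stable
  step 9. node 3  ⊔preds={0,1,2}  new={1}  stable
  step 10. node 0  ⊔preds={0,1,2}  new={0,1,2}  stable
  step 11. node 4  ⊔preds={0,1,2}  new={0,1,2}  stable

Least fixpoint reached:
  node 0: {0,1,2}
  node 1: {0,1,2}
  node 2: {1,2}
  node 3: {1}
  node 4: {0,1,2}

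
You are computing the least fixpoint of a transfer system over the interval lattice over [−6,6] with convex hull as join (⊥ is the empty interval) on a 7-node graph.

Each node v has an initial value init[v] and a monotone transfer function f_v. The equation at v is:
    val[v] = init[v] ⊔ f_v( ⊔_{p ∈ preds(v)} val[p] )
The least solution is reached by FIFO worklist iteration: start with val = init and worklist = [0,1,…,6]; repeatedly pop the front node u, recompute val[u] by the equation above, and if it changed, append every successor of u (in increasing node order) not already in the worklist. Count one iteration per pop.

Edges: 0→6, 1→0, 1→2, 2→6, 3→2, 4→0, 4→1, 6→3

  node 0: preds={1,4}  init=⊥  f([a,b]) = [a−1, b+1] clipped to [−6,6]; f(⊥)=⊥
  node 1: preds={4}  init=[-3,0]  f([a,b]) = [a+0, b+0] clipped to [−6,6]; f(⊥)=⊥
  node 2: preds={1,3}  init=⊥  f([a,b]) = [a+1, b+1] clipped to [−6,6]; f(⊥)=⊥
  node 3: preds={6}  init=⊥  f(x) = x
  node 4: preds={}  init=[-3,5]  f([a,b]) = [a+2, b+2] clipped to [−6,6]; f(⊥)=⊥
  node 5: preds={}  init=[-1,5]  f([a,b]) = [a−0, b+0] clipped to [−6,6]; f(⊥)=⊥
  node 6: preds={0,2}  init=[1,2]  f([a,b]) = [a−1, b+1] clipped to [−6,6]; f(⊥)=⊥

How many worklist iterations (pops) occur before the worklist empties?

12

Trace (12 dequeues):
  [1] u=0 | in [-3,5] | out [-4,6] | prev ⊥ | push {}
  [2] u=1 | in [-3,5] | out [-3,5] | prev [-3,0] | push {0}
  [3] u=2 | in [-3,5] | out [-2,6] | prev ⊥ | push {}
  [4] u=3 | in [1,2] | out [1,2] | prev ⊥ | push {2}
  [5] u=4 | in ⊥ | out [-3,5] | ==
  [6] u=5 | in ⊥ | out [-1,5] | ==
  [7] u=6 | in [-4,6] | out [-5,6] | prev [1,2] | push {3}
  [8] u=0 | in [-3,5] | out [-4,6] | ==
  [9] u=2 | in [-3,5] | out [-2,6] | ==
  [10] u=3 | in [-5,6] | out [-5,6] | prev [1,2] | push {2}
  [11] u=2 | in [-5,6] | out [-4,6] | prev [-2,6] | push {6}
  [12] u=6 | in [-4,6] | out [-5,6] | ==

Converged values:
  [0] [-4,6]
  [1] [-3,5]
  [2] [-4,6]
  [3] [-5,6]
  [4] [-3,5]
  [5] [-1,5]
  [6] [-5,6]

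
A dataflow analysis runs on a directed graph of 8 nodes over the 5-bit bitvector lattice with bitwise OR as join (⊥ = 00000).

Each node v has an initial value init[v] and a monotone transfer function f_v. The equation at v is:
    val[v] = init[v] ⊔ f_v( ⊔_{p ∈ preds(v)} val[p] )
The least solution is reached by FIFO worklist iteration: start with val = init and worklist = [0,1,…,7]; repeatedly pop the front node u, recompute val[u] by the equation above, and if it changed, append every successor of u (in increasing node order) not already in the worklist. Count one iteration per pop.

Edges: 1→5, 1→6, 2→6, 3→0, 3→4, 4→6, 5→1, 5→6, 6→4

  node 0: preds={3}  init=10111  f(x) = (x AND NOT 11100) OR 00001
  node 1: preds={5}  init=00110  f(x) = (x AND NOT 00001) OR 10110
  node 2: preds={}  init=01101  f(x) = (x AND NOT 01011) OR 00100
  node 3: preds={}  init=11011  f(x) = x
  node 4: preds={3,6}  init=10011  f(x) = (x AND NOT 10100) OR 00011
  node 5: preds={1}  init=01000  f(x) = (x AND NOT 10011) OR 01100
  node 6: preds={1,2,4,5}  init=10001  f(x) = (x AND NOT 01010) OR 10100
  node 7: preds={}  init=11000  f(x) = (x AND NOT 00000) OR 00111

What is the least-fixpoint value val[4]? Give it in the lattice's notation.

11011

Worklist (10 pops):
  #1 pop 0: in=11011 → 10111 (no change)
  #2 pop 1: in=01000 → 11110 (was 00110); enqueue []
  #3 pop 2: in=00000 → 01101 (no change)
  #4 pop 3: in=00000 → 11011 (no change)
  #5 pop 4: in=11011 → 11011 (was 10011); enqueue []
  #6 pop 5: in=11110 → 01100 (was 01000); enqueue [1]
  #7 pop 6: in=11111 → 10101 (was 10001); enqueue [4]
  #8 pop 7: in=00000 → 11111 (was 11000); enqueue []
  #9 pop 1: in=01100 → 11110 (no change)
  #10 pop 4: in=11111 → 11011 (no change)

Fixpoint:
  val[0] = 10111
  val[1] = 11110
  val[2] = 01101
  val[3] = 11011
  val[4] = 11011
  val[5] = 01100
  val[6] = 10101
  val[7] = 11111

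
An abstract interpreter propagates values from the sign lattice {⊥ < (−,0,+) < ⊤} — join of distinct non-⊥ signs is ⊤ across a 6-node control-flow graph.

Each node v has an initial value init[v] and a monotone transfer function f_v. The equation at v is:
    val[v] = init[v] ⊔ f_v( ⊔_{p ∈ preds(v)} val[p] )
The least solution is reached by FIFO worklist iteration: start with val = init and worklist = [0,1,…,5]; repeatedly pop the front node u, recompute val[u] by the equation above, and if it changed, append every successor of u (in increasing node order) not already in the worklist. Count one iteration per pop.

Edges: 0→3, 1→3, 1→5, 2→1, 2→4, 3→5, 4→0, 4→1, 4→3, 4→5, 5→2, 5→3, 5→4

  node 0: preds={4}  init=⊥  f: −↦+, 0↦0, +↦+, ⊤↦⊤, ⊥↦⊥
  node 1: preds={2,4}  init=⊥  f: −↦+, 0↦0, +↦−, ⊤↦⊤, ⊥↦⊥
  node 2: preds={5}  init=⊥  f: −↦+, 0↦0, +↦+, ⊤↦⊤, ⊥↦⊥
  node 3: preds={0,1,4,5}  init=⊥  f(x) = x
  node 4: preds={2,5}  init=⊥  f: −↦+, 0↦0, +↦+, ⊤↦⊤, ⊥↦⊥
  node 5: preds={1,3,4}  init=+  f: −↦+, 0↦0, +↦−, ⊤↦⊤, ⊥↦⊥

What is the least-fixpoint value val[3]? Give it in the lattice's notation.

⊤

Worklist (16 pops):
  #1 pop 0: in=⊥ → ⊥ (no change)
  #2 pop 1: in=⊥ → ⊥ (no change)
  #3 pop 2: in=+ → + (was ⊥); enqueue [1]
  #4 pop 3: in=+ → + (was ⊥); enqueue []
  #5 pop 4: in=+ → + (was ⊥); enqueue [0,3]
  #6 pop 5: in=+ → ⊤ (was +); enqueue [2,4]
  #7 pop 1: in=+ → − (was ⊥); enqueue [5]
  #8 pop 0: in=+ → + (was ⊥); enqueue []
  #9 pop 3: in=⊤ → ⊤ (was +); enqueue []
  #10 pop 2: in=⊤ → ⊤ (was +); enqueue [1]
  #11 pop 4: in=⊤ → ⊤ (was +); enqueue [0,3]
  #12 pop 5: in=⊤ → ⊤ (no change)
  #13 pop 1: in=⊤ → ⊤ (was −); enqueue [5]
  #14 pop 0: in=⊤ → ⊤ (was +); enqueue []
  #15 pop 3: in=⊤ → ⊤ (no change)
  #16 pop 5: in=⊤ → ⊤ (no change)

Fixpoint:
  val[0] = ⊤
  val[1] = ⊤
  val[2] = ⊤
  val[3] = ⊤
  val[4] = ⊤
  val[5] = ⊤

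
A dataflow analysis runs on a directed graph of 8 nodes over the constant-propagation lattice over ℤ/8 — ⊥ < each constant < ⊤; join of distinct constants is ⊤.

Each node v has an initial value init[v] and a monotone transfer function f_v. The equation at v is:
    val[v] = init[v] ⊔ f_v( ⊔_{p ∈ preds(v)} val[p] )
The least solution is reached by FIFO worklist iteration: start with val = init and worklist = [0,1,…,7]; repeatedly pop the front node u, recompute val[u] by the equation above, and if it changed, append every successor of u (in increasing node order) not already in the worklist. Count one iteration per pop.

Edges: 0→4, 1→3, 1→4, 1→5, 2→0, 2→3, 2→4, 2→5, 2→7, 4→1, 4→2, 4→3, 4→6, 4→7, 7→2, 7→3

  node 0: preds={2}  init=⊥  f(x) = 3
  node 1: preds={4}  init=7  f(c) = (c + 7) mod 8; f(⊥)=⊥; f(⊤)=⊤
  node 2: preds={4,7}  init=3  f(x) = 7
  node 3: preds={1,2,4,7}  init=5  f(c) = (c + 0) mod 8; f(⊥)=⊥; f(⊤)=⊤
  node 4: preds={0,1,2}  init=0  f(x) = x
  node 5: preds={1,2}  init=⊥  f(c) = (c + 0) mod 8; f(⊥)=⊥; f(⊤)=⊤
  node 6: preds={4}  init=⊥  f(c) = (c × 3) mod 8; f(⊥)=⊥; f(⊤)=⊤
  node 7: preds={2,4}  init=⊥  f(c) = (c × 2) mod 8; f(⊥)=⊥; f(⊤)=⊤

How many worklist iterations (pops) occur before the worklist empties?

Worklist (14 pops):
  #1 pop 0: in=3 → 3 (was ⊥); enqueue []
  #2 pop 1: in=0 → 7 (no change)
  #3 pop 2: in=0 → ⊤ (was 3); enqueue [0]
  #4 pop 3: in=⊤ → ⊤ (was 5); enqueue []
  #5 pop 4: in=⊤ → ⊤ (was 0); enqueue [1,2,3]
  #6 pop 5: in=⊤ → ⊤ (was ⊥); enqueue []
  #7 pop 6: in=⊤ → ⊤ (was ⊥); enqueue []
  #8 pop 7: in=⊤ → ⊤ (was ⊥); enqueue []
  #9 pop 0: in=⊤ → 3 (no change)
  #10 pop 1: in=⊤ → ⊤ (was 7); enqueue [4,5]
  #11 pop 2: in=⊤ → ⊤ (no change)
  #12 pop 3: in=⊤ → ⊤ (no change)
  #13 pop 4: in=⊤ → ⊤ (no change)
  #14 pop 5: in=⊤ → ⊤ (no change)

Fixpoint:
  val[0] = 3
  val[1] = ⊤
  val[2] = ⊤
  val[3] = ⊤
  val[4] = ⊤
  val[5] = ⊤
  val[6] = ⊤
  val[7] = ⊤

14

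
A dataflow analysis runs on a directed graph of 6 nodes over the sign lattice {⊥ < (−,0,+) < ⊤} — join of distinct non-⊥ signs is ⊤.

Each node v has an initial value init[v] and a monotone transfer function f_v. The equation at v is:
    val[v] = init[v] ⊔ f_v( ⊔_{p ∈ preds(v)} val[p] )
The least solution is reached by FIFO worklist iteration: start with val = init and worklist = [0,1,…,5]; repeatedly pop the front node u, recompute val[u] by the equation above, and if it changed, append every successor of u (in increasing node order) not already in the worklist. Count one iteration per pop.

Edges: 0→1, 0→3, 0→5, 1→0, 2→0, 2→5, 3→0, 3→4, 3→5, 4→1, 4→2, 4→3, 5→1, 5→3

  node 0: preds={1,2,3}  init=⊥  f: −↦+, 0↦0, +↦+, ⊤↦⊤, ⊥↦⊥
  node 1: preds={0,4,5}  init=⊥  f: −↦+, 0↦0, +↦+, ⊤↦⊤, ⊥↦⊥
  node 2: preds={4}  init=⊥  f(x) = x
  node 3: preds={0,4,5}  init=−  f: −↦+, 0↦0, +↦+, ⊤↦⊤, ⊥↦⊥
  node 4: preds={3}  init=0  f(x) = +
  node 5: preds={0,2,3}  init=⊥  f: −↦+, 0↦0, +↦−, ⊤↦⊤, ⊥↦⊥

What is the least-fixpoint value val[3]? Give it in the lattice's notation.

Trace (12 dequeues):
  [1] u=0 | in − | out + | prev ⊥ | push {}
  [2] u=1 | in ⊤ | out ⊤ | prev ⊥ | push {0}
  [3] u=2 | in 0 | out 0 | prev ⊥ | push {}
  [4] u=3 | in ⊤ | out ⊤ | prev − | push {}
  [5] u=4 | in ⊤ | out ⊤ | prev 0 | push {1,2,3}
  [6] u=5 | in ⊤ | out ⊤ | prev ⊥ | push {}
  [7] u=0 | in ⊤ | out ⊤ | prev + | push {5}
  [8] u=1 | in ⊤ | out ⊤ | ==
  [9] u=2 | in ⊤ | out ⊤ | prev 0 | push {0}
  [10] u=3 | in ⊤ | out ⊤ | ==
  [11] u=5 | in ⊤ | out ⊤ | ==
  [12] u=0 | in ⊤ | out ⊤ | ==

Converged values:
  [0] ⊤
  [1] ⊤
  [2] ⊤
  [3] ⊤
  [4] ⊤
  [5] ⊤

⊤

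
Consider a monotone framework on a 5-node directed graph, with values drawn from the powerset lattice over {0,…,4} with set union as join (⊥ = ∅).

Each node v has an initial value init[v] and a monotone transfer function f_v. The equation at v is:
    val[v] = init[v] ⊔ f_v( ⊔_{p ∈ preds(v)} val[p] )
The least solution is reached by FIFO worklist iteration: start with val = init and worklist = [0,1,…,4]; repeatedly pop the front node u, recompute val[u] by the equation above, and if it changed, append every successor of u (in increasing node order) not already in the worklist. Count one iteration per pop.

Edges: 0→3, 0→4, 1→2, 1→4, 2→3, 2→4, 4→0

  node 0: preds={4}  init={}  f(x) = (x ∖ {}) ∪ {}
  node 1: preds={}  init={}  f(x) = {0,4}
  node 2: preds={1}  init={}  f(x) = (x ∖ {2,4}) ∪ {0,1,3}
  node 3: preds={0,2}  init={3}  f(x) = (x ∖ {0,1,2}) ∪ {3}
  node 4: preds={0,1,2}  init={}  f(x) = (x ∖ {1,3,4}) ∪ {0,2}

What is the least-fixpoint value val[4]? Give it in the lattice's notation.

{0,2}

Iteration log — 8 steps:
  step 1. node 0  ⊔preds={}  new={}  stable
  step 2. node 1  ⊔preds={}  new={0,4}  old={}  +wl: 
  step 3. node 2  ⊔preds={0,4}  new={0,1,3}  old={}  +wl: 
  step 4. node 3  ⊔preds={0,1,3}  new={3}  stable
  step 5. node 4  ⊔preds={0,1,3,4}  new={0,2}  old={}  +wl: 0
  step 6. node 0  ⊔preds={0,2}  new={0,2}  old={}  +wl: 3,4
  step 7. node 3  ⊔preds={0,1,2,3}  new={3}  stable
  step 8. node 4  ⊔preds={0,1,2,3,4}  new={0,2}  stable

Least fixpoint reached:
  node 0: {0,2}
  node 1: {0,4}
  node 2: {0,1,3}
  node 3: {3}
  node 4: {0,2}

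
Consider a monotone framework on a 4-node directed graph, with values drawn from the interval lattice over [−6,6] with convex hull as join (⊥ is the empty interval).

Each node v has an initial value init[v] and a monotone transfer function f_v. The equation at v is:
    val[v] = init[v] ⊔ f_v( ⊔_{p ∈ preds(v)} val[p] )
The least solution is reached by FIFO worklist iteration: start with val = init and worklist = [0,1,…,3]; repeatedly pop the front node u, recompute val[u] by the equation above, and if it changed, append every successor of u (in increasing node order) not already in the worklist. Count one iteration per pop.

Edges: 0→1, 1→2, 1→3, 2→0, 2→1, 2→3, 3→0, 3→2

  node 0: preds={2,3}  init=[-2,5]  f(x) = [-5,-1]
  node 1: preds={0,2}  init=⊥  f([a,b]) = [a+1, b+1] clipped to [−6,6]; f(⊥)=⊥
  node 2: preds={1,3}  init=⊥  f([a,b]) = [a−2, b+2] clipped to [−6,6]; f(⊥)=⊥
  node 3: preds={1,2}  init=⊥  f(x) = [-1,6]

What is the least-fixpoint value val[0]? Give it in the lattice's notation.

[-5,5]

Worklist (8 pops):
  #1 pop 0: in=⊥ → [-5,5] (was [-2,5]); enqueue []
  #2 pop 1: in=[-5,5] → [-4,6] (was ⊥); enqueue []
  #3 pop 2: in=[-4,6] → [-6,6] (was ⊥); enqueue [0,1]
  #4 pop 3: in=[-6,6] → [-1,6] (was ⊥); enqueue [2]
  #5 pop 0: in=[-6,6] → [-5,5] (no change)
  #6 pop 1: in=[-6,6] → [-5,6] (was [-4,6]); enqueue [3]
  #7 pop 2: in=[-5,6] → [-6,6] (no change)
  #8 pop 3: in=[-6,6] → [-1,6] (no change)

Fixpoint:
  val[0] = [-5,5]
  val[1] = [-5,6]
  val[2] = [-6,6]
  val[3] = [-1,6]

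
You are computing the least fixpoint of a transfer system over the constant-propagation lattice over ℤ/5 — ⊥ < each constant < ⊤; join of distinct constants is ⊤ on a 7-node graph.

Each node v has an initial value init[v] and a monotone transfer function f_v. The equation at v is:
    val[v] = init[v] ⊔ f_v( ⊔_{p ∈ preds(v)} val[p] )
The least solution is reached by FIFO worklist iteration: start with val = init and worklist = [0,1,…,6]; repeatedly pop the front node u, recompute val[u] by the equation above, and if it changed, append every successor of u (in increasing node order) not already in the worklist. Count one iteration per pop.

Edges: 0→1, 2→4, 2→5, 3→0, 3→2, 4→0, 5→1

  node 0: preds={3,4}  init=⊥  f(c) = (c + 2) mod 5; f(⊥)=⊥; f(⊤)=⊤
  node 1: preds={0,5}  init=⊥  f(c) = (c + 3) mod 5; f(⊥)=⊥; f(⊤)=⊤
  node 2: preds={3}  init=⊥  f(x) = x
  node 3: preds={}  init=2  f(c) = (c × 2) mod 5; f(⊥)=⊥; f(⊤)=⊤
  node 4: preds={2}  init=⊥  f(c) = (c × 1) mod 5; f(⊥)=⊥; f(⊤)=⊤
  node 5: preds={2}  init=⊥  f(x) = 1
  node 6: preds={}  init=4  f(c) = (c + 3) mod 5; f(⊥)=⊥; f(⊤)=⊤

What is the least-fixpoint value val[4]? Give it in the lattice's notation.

2

Worklist (9 pops):
  #1 pop 0: in=2 → 4 (was ⊥); enqueue []
  #2 pop 1: in=4 → 2 (was ⊥); enqueue []
  #3 pop 2: in=2 → 2 (was ⊥); enqueue []
  #4 pop 3: in=⊥ → 2 (no change)
  #5 pop 4: in=2 → 2 (was ⊥); enqueue [0]
  #6 pop 5: in=2 → 1 (was ⊥); enqueue [1]
  #7 pop 6: in=⊥ → 4 (no change)
  #8 pop 0: in=2 → 4 (no change)
  #9 pop 1: in=⊤ → ⊤ (was 2); enqueue []

Fixpoint:
  val[0] = 4
  val[1] = ⊤
  val[2] = 2
  val[3] = 2
  val[4] = 2
  val[5] = 1
  val[6] = 4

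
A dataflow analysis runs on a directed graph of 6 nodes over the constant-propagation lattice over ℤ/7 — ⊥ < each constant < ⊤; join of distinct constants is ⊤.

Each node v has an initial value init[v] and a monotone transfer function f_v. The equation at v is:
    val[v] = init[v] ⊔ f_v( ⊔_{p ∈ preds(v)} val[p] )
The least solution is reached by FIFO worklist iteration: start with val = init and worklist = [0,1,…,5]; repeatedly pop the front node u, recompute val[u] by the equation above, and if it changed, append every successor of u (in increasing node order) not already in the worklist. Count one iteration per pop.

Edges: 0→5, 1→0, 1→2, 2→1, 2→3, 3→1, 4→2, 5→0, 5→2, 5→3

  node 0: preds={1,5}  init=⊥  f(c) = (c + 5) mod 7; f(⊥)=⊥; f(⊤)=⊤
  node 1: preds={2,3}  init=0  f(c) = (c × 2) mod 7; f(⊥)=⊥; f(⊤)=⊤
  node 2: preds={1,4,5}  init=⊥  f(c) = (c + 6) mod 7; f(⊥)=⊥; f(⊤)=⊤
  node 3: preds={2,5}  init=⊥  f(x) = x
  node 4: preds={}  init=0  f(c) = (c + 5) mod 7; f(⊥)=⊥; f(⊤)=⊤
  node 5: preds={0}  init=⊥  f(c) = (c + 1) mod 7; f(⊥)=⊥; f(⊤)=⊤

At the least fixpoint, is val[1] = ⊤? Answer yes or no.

Trace (15 dequeues):
  [1] u=0 | in 0 | out 5 | prev ⊥ | push {}
  [2] u=1 | in ⊥ | out 0 | ==
  [3] u=2 | in 0 | out 6 | prev ⊥ | push {1}
  [4] u=3 | in 6 | out 6 | prev ⊥ | push {}
  [5] u=4 | in ⊥ | out 0 | ==
  [6] u=5 | in 5 | out 6 | prev ⊥ | push {0,2,3}
  [7] u=1 | in 6 | out ⊤ | prev 0 | push {}
  [8] u=0 | in ⊤ | out ⊤ | prev 5 | push {5}
  [9] u=2 | in ⊤ | out ⊤ | prev 6 | push {1}
  [10] u=3 | in ⊤ | out ⊤ | prev 6 | push {}
  [11] u=5 | in ⊤ | out ⊤ | prev 6 | push {0,2,3}
  [12] u=1 | in ⊤ | out ⊤ | ==
  [13] u=0 | in ⊤ | out ⊤ | ==
  [14] u=2 | in ⊤ | out ⊤ | ==
  [15] u=3 | in ⊤ | out ⊤ | ==

Converged values:
  [0] ⊤
  [1] ⊤
  [2] ⊤
  [3] ⊤
  [4] 0
  [5] ⊤

yes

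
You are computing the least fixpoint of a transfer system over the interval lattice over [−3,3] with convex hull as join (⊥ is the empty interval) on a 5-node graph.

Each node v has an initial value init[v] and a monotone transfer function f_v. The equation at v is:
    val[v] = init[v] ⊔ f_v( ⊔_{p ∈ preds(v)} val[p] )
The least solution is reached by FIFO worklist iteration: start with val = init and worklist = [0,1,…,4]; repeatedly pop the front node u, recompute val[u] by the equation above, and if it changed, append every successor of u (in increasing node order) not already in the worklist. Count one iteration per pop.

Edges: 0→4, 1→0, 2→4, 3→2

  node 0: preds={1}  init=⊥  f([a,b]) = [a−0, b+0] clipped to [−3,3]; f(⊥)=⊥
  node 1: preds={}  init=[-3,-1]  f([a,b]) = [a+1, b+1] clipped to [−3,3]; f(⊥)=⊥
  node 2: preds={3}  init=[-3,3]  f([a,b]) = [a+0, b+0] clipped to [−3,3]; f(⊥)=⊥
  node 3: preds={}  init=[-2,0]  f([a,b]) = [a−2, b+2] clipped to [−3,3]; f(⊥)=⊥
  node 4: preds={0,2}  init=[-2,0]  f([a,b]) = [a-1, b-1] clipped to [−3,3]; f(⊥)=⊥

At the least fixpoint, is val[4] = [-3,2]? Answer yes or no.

Trace (5 dequeues):
  [1] u=0 | in [-3,-1] | out [-3,-1] | prev ⊥ | push {}
  [2] u=1 | in ⊥ | out [-3,-1] | ==
  [3] u=2 | in [-2,0] | out [-3,3] | ==
  [4] u=3 | in ⊥ | out [-2,0] | ==
  [5] u=4 | in [-3,3] | out [-3,2] | prev [-2,0] | push {}

Converged values:
  [0] [-3,-1]
  [1] [-3,-1]
  [2] [-3,3]
  [3] [-2,0]
  [4] [-3,2]

yes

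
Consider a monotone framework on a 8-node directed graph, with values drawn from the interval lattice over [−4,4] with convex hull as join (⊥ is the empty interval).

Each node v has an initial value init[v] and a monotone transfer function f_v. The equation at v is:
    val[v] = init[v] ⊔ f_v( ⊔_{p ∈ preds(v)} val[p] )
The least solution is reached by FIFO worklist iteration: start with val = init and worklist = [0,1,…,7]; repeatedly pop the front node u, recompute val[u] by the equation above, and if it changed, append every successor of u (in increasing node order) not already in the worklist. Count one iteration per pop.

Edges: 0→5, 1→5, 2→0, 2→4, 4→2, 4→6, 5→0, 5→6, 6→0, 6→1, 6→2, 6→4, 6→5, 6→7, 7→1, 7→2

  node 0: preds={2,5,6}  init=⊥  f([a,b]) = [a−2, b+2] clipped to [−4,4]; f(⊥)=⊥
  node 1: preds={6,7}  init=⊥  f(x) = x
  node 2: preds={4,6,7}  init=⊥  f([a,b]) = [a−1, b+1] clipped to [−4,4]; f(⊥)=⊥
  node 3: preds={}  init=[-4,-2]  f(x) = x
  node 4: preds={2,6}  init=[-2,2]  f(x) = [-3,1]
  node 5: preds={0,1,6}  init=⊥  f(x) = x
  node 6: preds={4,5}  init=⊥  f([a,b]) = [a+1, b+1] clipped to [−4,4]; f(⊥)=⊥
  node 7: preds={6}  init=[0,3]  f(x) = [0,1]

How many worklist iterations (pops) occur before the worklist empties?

Iteration log — 21 steps:
  step 1. node 0  ⊔preds=⊥  new=⊥  stable
  step 2. node 1  ⊔preds=[0,3]  new=[0,3]  old=⊥  +wl: 
  step 3. node 2  ⊔preds=[-2,3]  new=[-3,4]  old=⊥  +wl: 0
  step 4. node 3  ⊔preds=⊥  new=[-4,-2]  stable
  step 5. node 4  ⊔preds=[-3,4]  new=[-3,2]  old=[-2,2]  +wl: 2
  step 6. node 5  ⊔preds=[0,3]  new=[0,3]  old=⊥  +wl: 
  step 7. node 6  ⊔preds=[-3,3]  new=[-2,4]  old=⊥  +wl: 1,4,5
  step 8. node 7  ⊔preds=[-2,4]  new=[0,3]  stable
  step 9. node 0  ⊔preds=[-3,4]  new=[-4,4]  old=⊥  +wl: 
  step 10. node 2  ⊔preds=[-3,4]  new=[-4,4]  old=[-3,4]  +wl: 0
  step 11. node 1  ⊔preds=[-2,4]  new=[-2,4]  old=[0,3]  +wl: 
  step 12. node 4  ⊔preds=[-4,4]  new=[-3,2]  stable
  step 13. node 5  ⊔preds=[-4,4]  new=[-4,4]  old=[0,3]  +wl: 6
  step 14. node 0  ⊔preds=[-4,4]  new=[-4,4]  stable
  step 15. node 6  ⊔preds=[-4,4]  new=[-3,4]  old=[-2,4]  +wl: 0,1,2,4,5,7
  step 16. node 0  ⊔preds=[-4,4]  new=[-4,4]  stable
  step 17. node 1  ⊔preds=[-3,4]  new=[-3,4]  old=[-2,4]  +wl: 
  step 18. node 2  ⊔preds=[-3,4]  new=[-4,4]  stable
  step 19. node 4  ⊔preds=[-4,4]  new=[-3,2]  stable
  step 20. node 5  ⊔preds=[-4,4]  new=[-4,4]  stable
  step 21. node 7  ⊔preds=[-3,4]  new=[0,3]  stable

Least fixpoint reached:
  node 0: [-4,4]
  node 1: [-3,4]
  node 2: [-4,4]
  node 3: [-4,-2]
  node 4: [-3,2]
  node 5: [-4,4]
  node 6: [-3,4]
  node 7: [0,3]

21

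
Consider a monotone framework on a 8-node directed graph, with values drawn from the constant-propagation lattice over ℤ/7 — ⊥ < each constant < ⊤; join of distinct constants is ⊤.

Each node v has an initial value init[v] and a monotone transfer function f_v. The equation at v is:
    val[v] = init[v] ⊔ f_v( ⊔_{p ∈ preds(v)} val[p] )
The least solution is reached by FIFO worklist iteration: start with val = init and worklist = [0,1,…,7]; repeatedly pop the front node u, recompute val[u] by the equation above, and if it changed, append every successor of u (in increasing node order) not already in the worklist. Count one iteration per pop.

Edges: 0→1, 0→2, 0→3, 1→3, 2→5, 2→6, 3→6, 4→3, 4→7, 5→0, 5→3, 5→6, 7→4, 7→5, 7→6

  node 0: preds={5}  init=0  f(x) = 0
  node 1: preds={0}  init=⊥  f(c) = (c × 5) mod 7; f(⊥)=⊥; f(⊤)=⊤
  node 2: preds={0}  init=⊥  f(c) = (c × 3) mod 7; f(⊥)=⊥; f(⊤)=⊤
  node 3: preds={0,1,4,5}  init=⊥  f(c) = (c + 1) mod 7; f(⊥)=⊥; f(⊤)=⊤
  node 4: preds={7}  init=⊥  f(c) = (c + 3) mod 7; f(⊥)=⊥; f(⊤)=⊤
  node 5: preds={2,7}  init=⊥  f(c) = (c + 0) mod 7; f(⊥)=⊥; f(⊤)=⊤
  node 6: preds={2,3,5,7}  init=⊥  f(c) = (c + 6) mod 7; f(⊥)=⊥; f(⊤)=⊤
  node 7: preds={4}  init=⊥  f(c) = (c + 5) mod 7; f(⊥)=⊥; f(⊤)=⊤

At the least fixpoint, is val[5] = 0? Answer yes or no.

Iteration log — 10 steps:
  step 1. node 0  ⊔preds=⊥  new=0  stable
  step 2. node 1  ⊔preds=0  new=0  old=⊥  +wl: 
  step 3. node 2  ⊔preds=0  new=0  old=⊥  +wl: 
  step 4. node 3  ⊔preds=0  new=1  old=⊥  +wl: 
  step 5. node 4  ⊔preds=⊥  new=⊥  stable
  step 6. node 5  ⊔preds=0  new=0  old=⊥  +wl: 0,3
  step 7. node 6  ⊔preds=⊤  new=⊤  old=⊥  +wl: 
  step 8. node 7  ⊔preds=⊥  new=⊥  stable
  step 9. node 0  ⊔preds=0  new=0  stable
  step 10. node 3  ⊔preds=0  new=1  stable

Least fixpoint reached:
  node 0: 0
  node 1: 0
  node 2: 0
  node 3: 1
  node 4: ⊥
  node 5: 0
  node 6: ⊤
  node 7: ⊥

yes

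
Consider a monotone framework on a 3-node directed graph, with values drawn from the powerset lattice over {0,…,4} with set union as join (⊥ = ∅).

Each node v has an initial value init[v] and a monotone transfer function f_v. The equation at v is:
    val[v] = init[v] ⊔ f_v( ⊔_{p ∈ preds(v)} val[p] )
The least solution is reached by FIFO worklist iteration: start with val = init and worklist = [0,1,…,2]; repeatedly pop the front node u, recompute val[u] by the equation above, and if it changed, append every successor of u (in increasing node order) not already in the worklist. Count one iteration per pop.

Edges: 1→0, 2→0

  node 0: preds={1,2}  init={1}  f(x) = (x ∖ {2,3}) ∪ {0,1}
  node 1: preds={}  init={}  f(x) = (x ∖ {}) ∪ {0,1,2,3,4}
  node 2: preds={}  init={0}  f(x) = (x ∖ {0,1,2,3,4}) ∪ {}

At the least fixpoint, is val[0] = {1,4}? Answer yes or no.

Worklist (4 pops):
  #1 pop 0: in={0} → {0,1} (was {1}); enqueue []
  #2 pop 1: in={} → {0,1,2,3,4} (was {}); enqueue [0]
  #3 pop 2: in={} → {0} (no change)
  #4 pop 0: in={0,1,2,3,4} → {0,1,4} (was {0,1}); enqueue []

Fixpoint:
  val[0] = {0,1,4}
  val[1] = {0,1,2,3,4}
  val[2] = {0}

no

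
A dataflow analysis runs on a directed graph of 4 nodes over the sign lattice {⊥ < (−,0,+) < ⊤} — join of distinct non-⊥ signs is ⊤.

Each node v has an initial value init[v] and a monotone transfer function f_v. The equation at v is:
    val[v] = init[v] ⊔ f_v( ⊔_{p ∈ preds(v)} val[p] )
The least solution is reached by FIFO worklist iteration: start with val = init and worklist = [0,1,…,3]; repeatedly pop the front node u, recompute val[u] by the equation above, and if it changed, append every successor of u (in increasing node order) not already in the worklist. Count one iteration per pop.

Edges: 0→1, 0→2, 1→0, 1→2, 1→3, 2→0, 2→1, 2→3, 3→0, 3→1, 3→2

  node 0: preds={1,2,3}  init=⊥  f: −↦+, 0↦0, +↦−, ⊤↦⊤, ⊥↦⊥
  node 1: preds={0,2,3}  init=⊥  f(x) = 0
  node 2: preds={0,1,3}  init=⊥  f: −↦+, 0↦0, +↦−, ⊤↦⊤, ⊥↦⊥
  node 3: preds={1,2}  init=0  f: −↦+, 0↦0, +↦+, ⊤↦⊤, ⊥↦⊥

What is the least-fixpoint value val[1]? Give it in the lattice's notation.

Worklist (6 pops):
  #1 pop 0: in=0 → 0 (was ⊥); enqueue []
  #2 pop 1: in=0 → 0 (was ⊥); enqueue [0]
  #3 pop 2: in=0 → 0 (was ⊥); enqueue [1]
  #4 pop 3: in=0 → 0 (no change)
  #5 pop 0: in=0 → 0 (no change)
  #6 pop 1: in=0 → 0 (no change)

Fixpoint:
  val[0] = 0
  val[1] = 0
  val[2] = 0
  val[3] = 0

0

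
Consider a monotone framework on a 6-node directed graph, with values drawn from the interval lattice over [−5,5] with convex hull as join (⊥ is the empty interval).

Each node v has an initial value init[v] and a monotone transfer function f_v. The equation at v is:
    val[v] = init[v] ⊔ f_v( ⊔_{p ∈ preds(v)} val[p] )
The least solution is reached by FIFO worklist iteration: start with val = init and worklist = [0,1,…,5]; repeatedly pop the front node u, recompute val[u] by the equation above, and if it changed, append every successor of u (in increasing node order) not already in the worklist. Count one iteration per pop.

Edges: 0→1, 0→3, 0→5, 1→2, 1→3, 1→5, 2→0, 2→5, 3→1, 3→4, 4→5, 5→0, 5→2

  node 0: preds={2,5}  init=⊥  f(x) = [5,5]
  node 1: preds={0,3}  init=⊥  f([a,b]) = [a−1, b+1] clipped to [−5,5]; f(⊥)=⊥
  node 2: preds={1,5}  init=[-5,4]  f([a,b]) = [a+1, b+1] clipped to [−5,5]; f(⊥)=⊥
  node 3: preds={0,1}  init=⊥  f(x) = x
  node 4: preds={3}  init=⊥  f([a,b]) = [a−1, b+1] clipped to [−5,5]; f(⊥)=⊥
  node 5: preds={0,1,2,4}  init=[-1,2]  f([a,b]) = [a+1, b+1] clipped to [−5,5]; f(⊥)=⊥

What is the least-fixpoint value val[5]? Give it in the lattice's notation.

Trace (53 dequeues):
  [1] u=0 | in [-5,4] | out [5,5] | prev ⊥ | push {}
  [2] u=1 | in [5,5] | out [4,5] | prev ⊥ | push {}
  [3] u=2 | in [-1,5] | out [-5,5] | prev [-5,4] | push {0}
  [4] u=3 | in [4,5] | out [4,5] | prev ⊥ | push {1}
  [5] u=4 | in [4,5] | out [3,5] | prev ⊥ | push {}
  [6] u=5 | in [-5,5] | out [-4,5] | prev [-1,2] | push {2}
  [7] u=0 | in [-5,5] | out [5,5] | ==
  [8] u=1 | in [4,5] | out [3,5] | prev [4,5] | push {3,5}
  [9] u=2 | in [-4,5] | out [-5,5] | ==
  [10] u=3 | in [3,5] | out [3,5] | prev [4,5] | push {1,4}
  [11] u=5 | in [-5,5] | out [-4,5] | ==
  [12] u=1 | in [3,5] | out [2,5] | prev [3,5] | push {2,3,5}
  [13] u=4 | in [3,5] | out [2,5] | prev [3,5] | push {}
  [14] u=2 | in [-4,5] | out [-5,5] | ==
  [15] u=3 | in [2,5] | out [2,5] | prev [3,5] | push {1,4}
  [16] u=5 | in [-5,5] | out [-4,5] | ==
  [17] u=1 | in [2,5] | out [1,5] | prev [2,5] | push {2,3,5}
  [18] u=4 | in [2,5] | out [1,5] | prev [2,5] | push {}
  [19] u=2 | in [-4,5] | out [-5,5] | ==
  [20] u=3 | in [1,5] | out [1,5] | prev [2,5] | push {1,4}
  [21] u=5 | in [-5,5] | out [-4,5] | ==
  [22] u=1 | in [1,5] | out [0,5] | prev [1,5] | push {2,3,5}
  [23] u=4 | in [1,5] | out [0,5] | prev [1,5] | push {}
  [24] u=2 | in [-4,5] | out [-5,5] | ==
  [25] u=3 | in [0,5] | out [0,5] | prev [1,5] | push {1,4}
  [26] u=5 | in [-5,5] | out [-4,5] | ==
  [27] u=1 | in [0,5] | out [-1,5] | prev [0,5] | push {2,3,5}
  [28] u=4 | in [0,5] | out [-1,5] | prev [0,5] | push {}
  [29] u=2 | in [-4,5] | out [-5,5] | ==
  [30] u=3 | in [-1,5] | out [-1,5] | prev [0,5] | push {1,4}
  [31] u=5 | in [-5,5] | out [-4,5] | ==
  [32] u=1 | in [-1,5] | out [-2,5] | prev [-1,5] | push {2,3,5}
  [33] u=4 | in [-1,5] | out [-2,5] | prev [-1,5] | push {}
  [34] u=2 | in [-4,5] | out [-5,5] | ==
  [35] u=3 | in [-2,5] | out [-2,5] | prev [-1,5] | push {1,4}
  [36] u=5 | in [-5,5] | out [-4,5] | ==
  [37] u=1 | in [-2,5] | out [-3,5] | prev [-2,5] | push {2,3,5}
  [38] u=4 | in [-2,5] | out [-3,5] | prev [-2,5] | push {}
  [39] u=2 | in [-4,5] | out [-5,5] | ==
  [40] u=3 | in [-3,5] | out [-3,5] | prev [-2,5] | push {1,4}
  [41] u=5 | in [-5,5] | out [-4,5] | ==
  [42] u=1 | in [-3,5] | out [-4,5] | prev [-3,5] | push {2,3,5}
  [43] u=4 | in [-3,5] | out [-4,5] | prev [-3,5] | push {}
  [44] u=2 | in [-4,5] | out [-5,5] | ==
  [45] u=3 | in [-4,5] | out [-4,5] | prev [-3,5] | push {1,4}
  [46] u=5 | in [-5,5] | out [-4,5] | ==
  [47] u=1 | in [-4,5] | out [-5,5] | prev [-4,5] | push {2,3,5}
  [48] u=4 | in [-4,5] | out [-5,5] | prev [-4,5] | push {}
  [49] u=2 | in [-5,5] | out [-5,5] | ==
  [50] u=3 | in [-5,5] | out [-5,5] | prev [-4,5] | push {1,4}
  [51] u=5 | in [-5,5] | out [-4,5] | ==
  [52] u=1 | in [-5,5] | out [-5,5] | ==
  [53] u=4 | in [-5,5] | out [-5,5] | ==

Converged values:
  [0] [5,5]
  [1] [-5,5]
  [2] [-5,5]
  [3] [-5,5]
  [4] [-5,5]
  [5] [-4,5]

[-4,5]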